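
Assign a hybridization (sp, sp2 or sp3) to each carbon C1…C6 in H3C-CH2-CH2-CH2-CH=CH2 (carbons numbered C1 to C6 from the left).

C1 is sp3: 4 σ bonds, 4 electron-density regions.
C2 is sp3: 4 σ bonds, 4 electron-density regions.
C3 has 4 σ bonds: steric number 4 → sp3.
C4: 4 σ bonds — 4 electron domains, sp3.
C5: 3 σ bonds, plus one π bond; 3 regions of electron density → sp2.
C6 (3 σ bonds, plus one π bond) has steric number 3: sp2.

C1 sp3, C2 sp3, C3 sp3, C4 sp3, C5 sp2, C6 sp2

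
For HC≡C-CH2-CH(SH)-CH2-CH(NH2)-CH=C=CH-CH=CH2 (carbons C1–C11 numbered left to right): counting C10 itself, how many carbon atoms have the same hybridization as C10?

C10 is sp2 (one π bond).
C1: sp
C2: sp
C3: sp3
C4: sp3
C5: sp3
C6: sp3
C7: sp2 ✓
C8: sp
C9: sp2 ✓
C10: sp2 ✓
C11: sp2 ✓
4 carbons are sp2.

4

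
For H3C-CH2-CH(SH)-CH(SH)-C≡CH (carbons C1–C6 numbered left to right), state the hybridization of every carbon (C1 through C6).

C1: 4 σ bonds — 4 electron domains, sp3.
C2 — 4 σ bonds. Steric number 4, so sp3.
C3 — 4 σ bonds. Steric number 4, so sp3.
C4 carries 4 σ bonds, giving a steric number of 4, so it is sp3.
C5: 2 σ bonds, plus two π bonds — 2 electron domains, sp.
C6 has 2 σ bonds, plus two π bonds: steric number 2 → sp.

C1 sp3, C2 sp3, C3 sp3, C4 sp3, C5 sp, C6 sp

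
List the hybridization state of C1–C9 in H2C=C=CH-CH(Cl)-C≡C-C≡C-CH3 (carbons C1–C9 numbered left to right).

C1 sp2, C2 sp, C3 sp2, C4 sp3, C5 sp, C6 sp, C7 sp, C8 sp, C9 sp3

C1 (3 σ bonds, plus one π bond) has steric number 3: sp2.
C2 carries 2 σ bonds, plus two π bonds, giving a steric number of 2, so it is sp.
C3: 3 σ bonds, plus one π bond; 3 regions of electron density → sp2.
C4 carries 4 σ bonds, giving a steric number of 4, so it is sp3.
C5 has 2 σ bonds, plus two π bonds: steric number 2 → sp.
C6 (2 σ bonds, plus two π bonds) has steric number 2: sp.
C7: 2 σ bonds, plus two π bonds — 2 electron domains, sp.
C8 is sp: 2 σ bonds, plus two π bonds, 2 electron-density regions.
C9 is sp3: 4 σ bonds, 4 electron-density regions.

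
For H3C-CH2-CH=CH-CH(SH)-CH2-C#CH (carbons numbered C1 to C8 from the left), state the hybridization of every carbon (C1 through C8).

C1 (4 σ bonds) has steric number 4: sp3.
C2 has 4 σ bonds: steric number 4 → sp3.
C3 carries 3 σ bonds, plus one π bond, giving a steric number of 3, so it is sp2.
C4: 3 σ bonds, plus one π bond; 3 regions of electron density → sp2.
C5 is sp3: 4 σ bonds, 4 electron-density regions.
C6: 4 σ bonds — 4 electron domains, sp3.
C7 is sp: 2 σ bonds, plus two π bonds, 2 electron-density regions.
C8 — 2 σ bonds, plus two π bonds. Steric number 2, so sp.

C1 sp3, C2 sp3, C3 sp2, C4 sp2, C5 sp3, C6 sp3, C7 sp, C8 sp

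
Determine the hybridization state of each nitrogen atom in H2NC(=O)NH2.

Both N lone pairs are conjugated with the C=O; planar sp2.

sp²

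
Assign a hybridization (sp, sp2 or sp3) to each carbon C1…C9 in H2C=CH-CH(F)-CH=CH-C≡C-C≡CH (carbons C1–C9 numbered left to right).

C1 carries 3 σ bonds, plus one π bond, giving a steric number of 3, so it is sp2.
C2 carries 3 σ bonds, plus one π bond, giving a steric number of 3, so it is sp2.
C3 has 4 σ bonds: steric number 4 → sp3.
C4: 3 σ bonds, plus one π bond; 3 regions of electron density → sp2.
C5 is sp2: 3 σ bonds, plus one π bond, 3 electron-density regions.
C6: 2 σ bonds, plus two π bonds — 2 electron domains, sp.
C7 — 2 σ bonds, plus two π bonds. Steric number 2, so sp.
C8: 2 σ bonds, plus two π bonds; 2 regions of electron density → sp.
C9 (2 σ bonds, plus two π bonds) has steric number 2: sp.

C1 sp2, C2 sp2, C3 sp3, C4 sp2, C5 sp2, C6 sp, C7 sp, C8 sp, C9 sp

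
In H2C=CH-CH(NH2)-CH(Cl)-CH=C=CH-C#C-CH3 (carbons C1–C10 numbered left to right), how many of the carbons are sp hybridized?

C1: sp2
C2: sp2
C3: sp3
C4: sp3
C5: sp2
C6: sp ✓
C7: sp2
C8: sp ✓
C9: sp ✓
C10: sp3
C6, C8, C9 → 3 sp carbons.

3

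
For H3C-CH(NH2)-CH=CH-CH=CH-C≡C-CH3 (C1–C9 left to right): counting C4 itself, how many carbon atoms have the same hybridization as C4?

4

C4 is sp2 (one π bond).
C1: sp3
C2: sp3
C3: sp2 ✓
C4: sp2 ✓
C5: sp2 ✓
C6: sp2 ✓
C7: sp
C8: sp
C9: sp3
4 carbons are sp2.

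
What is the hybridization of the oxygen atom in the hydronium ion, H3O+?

sp3

Three σ bonds + one lone pair = steric number 4 → sp3.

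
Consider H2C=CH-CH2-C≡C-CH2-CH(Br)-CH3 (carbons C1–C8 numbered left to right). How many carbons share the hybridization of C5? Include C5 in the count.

C5 is sp (two π bonds).
C1: sp2
C2: sp2
C3: sp3
C4: sp ✓
C5: sp ✓
C6: sp3
C7: sp3
C8: sp3
2 carbons are sp.

2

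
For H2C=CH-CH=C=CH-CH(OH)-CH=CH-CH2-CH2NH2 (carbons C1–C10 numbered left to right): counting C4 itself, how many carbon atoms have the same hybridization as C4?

1

C4 is sp (two π bonds).
C1: sp2
C2: sp2
C3: sp2
C4: sp ✓
C5: sp2
C6: sp3
C7: sp2
C8: sp2
C9: sp3
C10: sp3
1 carbon is sp.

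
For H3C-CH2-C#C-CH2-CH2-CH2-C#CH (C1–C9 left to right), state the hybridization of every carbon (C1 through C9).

C1 sp3, C2 sp3, C3 sp, C4 sp, C5 sp3, C6 sp3, C7 sp3, C8 sp, C9 sp

C1 is sp3: 4 σ bonds, 4 electron-density regions.
C2 (4 σ bonds) has steric number 4: sp3.
C3 — 2 σ bonds, plus two π bonds. Steric number 2, so sp.
C4 — 2 σ bonds, plus two π bonds. Steric number 2, so sp.
C5 carries 4 σ bonds, giving a steric number of 4, so it is sp3.
C6: 4 σ bonds — 4 electron domains, sp3.
C7 — 4 σ bonds. Steric number 4, so sp3.
C8 has 2 σ bonds, plus two π bonds: steric number 2 → sp.
C9: 2 σ bonds, plus two π bonds — 2 electron domains, sp.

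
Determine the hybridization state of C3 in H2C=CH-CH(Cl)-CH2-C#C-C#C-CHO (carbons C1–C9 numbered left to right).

C3 — 4 σ bonds. Steric number 4, so sp3.

sp^3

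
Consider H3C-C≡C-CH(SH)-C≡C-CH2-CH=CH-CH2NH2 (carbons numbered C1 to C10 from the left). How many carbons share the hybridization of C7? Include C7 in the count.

C7 is sp3 (only σ bonds).
C1: sp3 ✓
C2: sp
C3: sp
C4: sp3 ✓
C5: sp
C6: sp
C7: sp3 ✓
C8: sp2
C9: sp2
C10: sp3 ✓
4 carbons are sp3.

4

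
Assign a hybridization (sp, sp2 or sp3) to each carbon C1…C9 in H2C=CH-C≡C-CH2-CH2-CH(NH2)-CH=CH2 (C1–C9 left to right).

C1 — 3 σ bonds, plus one π bond. Steric number 3, so sp2.
C2 carries 3 σ bonds, plus one π bond, giving a steric number of 3, so it is sp2.
C3 carries 2 σ bonds, plus two π bonds, giving a steric number of 2, so it is sp.
C4: 2 σ bonds, plus two π bonds — 2 electron domains, sp.
C5 — 4 σ bonds. Steric number 4, so sp3.
C6 (4 σ bonds) has steric number 4: sp3.
C7 has 4 σ bonds: steric number 4 → sp3.
C8: 3 σ bonds, plus one π bond; 3 regions of electron density → sp2.
C9 (3 σ bonds, plus one π bond) has steric number 3: sp2.

C1 sp2, C2 sp2, C3 sp, C4 sp, C5 sp3, C6 sp3, C7 sp3, C8 sp2, C9 sp2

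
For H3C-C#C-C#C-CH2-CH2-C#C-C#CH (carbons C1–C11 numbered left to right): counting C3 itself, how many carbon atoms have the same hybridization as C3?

C3 is sp (two π bonds).
C1: sp3
C2: sp ✓
C3: sp ✓
C4: sp ✓
C5: sp ✓
C6: sp3
C7: sp3
C8: sp ✓
C9: sp ✓
C10: sp ✓
C11: sp ✓
8 carbons are sp.

8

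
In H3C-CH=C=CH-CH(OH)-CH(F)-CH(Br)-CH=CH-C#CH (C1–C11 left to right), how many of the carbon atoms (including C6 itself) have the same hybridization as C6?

4

C6 is sp3 (only σ bonds).
C1: sp3 ✓
C2: sp2
C3: sp
C4: sp2
C5: sp3 ✓
C6: sp3 ✓
C7: sp3 ✓
C8: sp2
C9: sp2
C10: sp
C11: sp
4 carbons are sp3.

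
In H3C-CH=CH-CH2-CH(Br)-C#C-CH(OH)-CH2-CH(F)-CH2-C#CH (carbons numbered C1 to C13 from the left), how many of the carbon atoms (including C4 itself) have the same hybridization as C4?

C4 is sp3 (only σ bonds).
C1: sp3 ✓
C2: sp2
C3: sp2
C4: sp3 ✓
C5: sp3 ✓
C6: sp
C7: sp
C8: sp3 ✓
C9: sp3 ✓
C10: sp3 ✓
C11: sp3 ✓
C12: sp
C13: sp
7 carbons are sp3.

7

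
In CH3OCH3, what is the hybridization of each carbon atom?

Each carbon atom: 4 σ bonds; 4 regions of electron density → sp3.

sp3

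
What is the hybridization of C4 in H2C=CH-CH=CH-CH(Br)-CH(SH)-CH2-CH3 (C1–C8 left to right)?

C4 (3 σ bonds, plus one π bond) has steric number 3: sp2.

sp^2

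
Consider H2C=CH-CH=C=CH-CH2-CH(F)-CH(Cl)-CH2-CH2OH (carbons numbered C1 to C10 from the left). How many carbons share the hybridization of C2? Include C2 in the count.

C2 is sp2 (one π bond).
C1: sp2 ✓
C2: sp2 ✓
C3: sp2 ✓
C4: sp
C5: sp2 ✓
C6: sp3
C7: sp3
C8: sp3
C9: sp3
C10: sp3
4 carbons are sp2.

4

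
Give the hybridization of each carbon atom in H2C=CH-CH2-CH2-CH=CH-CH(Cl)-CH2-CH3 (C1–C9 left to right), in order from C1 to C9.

C1 sp2, C2 sp2, C3 sp3, C4 sp3, C5 sp2, C6 sp2, C7 sp3, C8 sp3, C9 sp3

C1: 3 σ bonds, plus one π bond; 3 regions of electron density → sp2.
C2 — 3 σ bonds, plus one π bond. Steric number 3, so sp2.
C3 — 4 σ bonds. Steric number 4, so sp3.
C4 has 4 σ bonds: steric number 4 → sp3.
C5 — 3 σ bonds, plus one π bond. Steric number 3, so sp2.
C6 has 3 σ bonds, plus one π bond: steric number 3 → sp2.
C7: 4 σ bonds — 4 electron domains, sp3.
C8 (4 σ bonds) has steric number 4: sp3.
C9 (4 σ bonds) has steric number 4: sp3.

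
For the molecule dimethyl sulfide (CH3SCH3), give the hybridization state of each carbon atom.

sp³

Each carbon atom: 4 σ bonds — 4 electron domains, sp3.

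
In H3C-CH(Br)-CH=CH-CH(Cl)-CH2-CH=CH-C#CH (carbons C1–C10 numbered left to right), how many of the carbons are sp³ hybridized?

4

C1: sp3 ✓
C2: sp3 ✓
C3: sp2
C4: sp2
C5: sp3 ✓
C6: sp3 ✓
C7: sp2
C8: sp2
C9: sp
C10: sp
C1, C2, C5, C6 → 4 sp3 carbons.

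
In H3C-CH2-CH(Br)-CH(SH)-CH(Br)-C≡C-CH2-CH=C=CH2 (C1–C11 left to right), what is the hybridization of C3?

C3 is sp3: 4 σ bonds, 4 electron-density regions.

sp3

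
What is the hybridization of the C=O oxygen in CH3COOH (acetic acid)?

The C=O oxygen (1 σ bond and 2 lone pairs, plus one π bond) has steric number 3: sp2.

sp2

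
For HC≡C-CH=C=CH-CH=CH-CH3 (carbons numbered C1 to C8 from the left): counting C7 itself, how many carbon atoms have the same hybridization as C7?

C7 is sp2 (one π bond).
C1: sp
C2: sp
C3: sp2 ✓
C4: sp
C5: sp2 ✓
C6: sp2 ✓
C7: sp2 ✓
C8: sp3
4 carbons are sp2.

4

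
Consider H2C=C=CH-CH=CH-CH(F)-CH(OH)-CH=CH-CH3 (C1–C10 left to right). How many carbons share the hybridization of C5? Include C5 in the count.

C5 is sp2 (one π bond).
C1: sp2 ✓
C2: sp
C3: sp2 ✓
C4: sp2 ✓
C5: sp2 ✓
C6: sp3
C7: sp3
C8: sp2 ✓
C9: sp2 ✓
C10: sp3
6 carbons are sp2.

6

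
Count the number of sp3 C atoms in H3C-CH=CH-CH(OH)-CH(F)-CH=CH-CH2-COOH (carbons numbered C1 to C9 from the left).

C1: sp3 ✓
C2: sp2
C3: sp2
C4: sp3 ✓
C5: sp3 ✓
C6: sp2
C7: sp2
C8: sp3 ✓
C9: sp2
C1, C4, C5, C8 → 4 sp3 carbons.

4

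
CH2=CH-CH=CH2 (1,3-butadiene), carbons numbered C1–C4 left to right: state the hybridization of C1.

C1 (3 σ bonds, plus one π bond) has steric number 3: sp2.

sp2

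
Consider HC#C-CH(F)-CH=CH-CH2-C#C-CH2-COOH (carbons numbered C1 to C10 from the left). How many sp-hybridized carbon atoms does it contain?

4

C1: sp ✓
C2: sp ✓
C3: sp3
C4: sp2
C5: sp2
C6: sp3
C7: sp ✓
C8: sp ✓
C9: sp3
C10: sp2
C1, C2, C7, C8 → 4 sp carbons.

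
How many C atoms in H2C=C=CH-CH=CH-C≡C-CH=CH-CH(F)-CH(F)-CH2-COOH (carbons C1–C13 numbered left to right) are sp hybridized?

3

C1: sp2
C2: sp ✓
C3: sp2
C4: sp2
C5: sp2
C6: sp ✓
C7: sp ✓
C8: sp2
C9: sp2
C10: sp3
C11: sp3
C12: sp3
C13: sp2
C2, C6, C7 → 3 sp carbons.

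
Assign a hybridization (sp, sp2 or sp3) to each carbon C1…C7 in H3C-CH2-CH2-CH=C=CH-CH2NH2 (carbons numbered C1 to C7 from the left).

C1 sp3, C2 sp3, C3 sp3, C4 sp2, C5 sp, C6 sp2, C7 sp3

C1: 4 σ bonds — 4 electron domains, sp3.
C2 carries 4 σ bonds, giving a steric number of 4, so it is sp3.
C3 is sp3: 4 σ bonds, 4 electron-density regions.
C4 (3 σ bonds, plus one π bond) has steric number 3: sp2.
C5 — 2 σ bonds, plus two π bonds. Steric number 2, so sp.
C6 — 3 σ bonds, plus one π bond. Steric number 3, so sp2.
C7 — 4 σ bonds. Steric number 4, so sp3.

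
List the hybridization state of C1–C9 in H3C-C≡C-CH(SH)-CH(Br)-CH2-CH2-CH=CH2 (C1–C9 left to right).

C1: 4 σ bonds — 4 electron domains, sp3.
C2: 2 σ bonds, plus two π bonds — 2 electron domains, sp.
C3: 2 σ bonds, plus two π bonds — 2 electron domains, sp.
C4 is sp3: 4 σ bonds, 4 electron-density regions.
C5 has 4 σ bonds: steric number 4 → sp3.
C6 has 4 σ bonds: steric number 4 → sp3.
C7 — 4 σ bonds. Steric number 4, so sp3.
C8 (3 σ bonds, plus one π bond) has steric number 3: sp2.
C9 (3 σ bonds, plus one π bond) has steric number 3: sp2.

C1 sp3, C2 sp, C3 sp, C4 sp3, C5 sp3, C6 sp3, C7 sp3, C8 sp2, C9 sp2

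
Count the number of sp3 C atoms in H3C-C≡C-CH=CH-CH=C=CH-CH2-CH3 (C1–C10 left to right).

3

C1: sp3 ✓
C2: sp
C3: sp
C4: sp2
C5: sp2
C6: sp2
C7: sp
C8: sp2
C9: sp3 ✓
C10: sp3 ✓
C1, C9, C10 → 3 sp3 carbons.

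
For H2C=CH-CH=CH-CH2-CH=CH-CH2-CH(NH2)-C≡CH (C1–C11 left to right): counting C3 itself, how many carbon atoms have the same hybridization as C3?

6

C3 is sp2 (one π bond).
C1: sp2 ✓
C2: sp2 ✓
C3: sp2 ✓
C4: sp2 ✓
C5: sp3
C6: sp2 ✓
C7: sp2 ✓
C8: sp3
C9: sp3
C10: sp
C11: sp
6 carbons are sp2.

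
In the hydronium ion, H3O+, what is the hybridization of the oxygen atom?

Three σ bonds + one lone pair = steric number 4 → sp3.

sp³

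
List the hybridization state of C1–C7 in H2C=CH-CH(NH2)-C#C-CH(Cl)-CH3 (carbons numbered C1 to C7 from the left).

C1 sp2, C2 sp2, C3 sp3, C4 sp, C5 sp, C6 sp3, C7 sp3

C1 is sp2: 3 σ bonds, plus one π bond, 3 electron-density regions.
C2: 3 σ bonds, plus one π bond — 3 electron domains, sp2.
C3 — 4 σ bonds. Steric number 4, so sp3.
C4: 2 σ bonds, plus two π bonds; 2 regions of electron density → sp.
C5 — 2 σ bonds, plus two π bonds. Steric number 2, so sp.
C6 carries 4 σ bonds, giving a steric number of 4, so it is sp3.
C7 — 4 σ bonds. Steric number 4, so sp3.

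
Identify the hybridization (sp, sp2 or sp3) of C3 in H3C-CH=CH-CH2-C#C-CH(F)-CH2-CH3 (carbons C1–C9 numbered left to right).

sp²

C3 — 3 σ bonds, plus one π bond. Steric number 3, so sp2.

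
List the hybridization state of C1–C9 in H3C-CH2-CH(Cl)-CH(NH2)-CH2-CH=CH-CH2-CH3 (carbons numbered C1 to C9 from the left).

C1 — 4 σ bonds. Steric number 4, so sp3.
C2: 4 σ bonds — 4 electron domains, sp3.
C3: 4 σ bonds — 4 electron domains, sp3.
C4 — 4 σ bonds. Steric number 4, so sp3.
C5 has 4 σ bonds: steric number 4 → sp3.
C6: 3 σ bonds, plus one π bond; 3 regions of electron density → sp2.
C7 — 3 σ bonds, plus one π bond. Steric number 3, so sp2.
C8 is sp3: 4 σ bonds, 4 electron-density regions.
C9 has 4 σ bonds: steric number 4 → sp3.

C1 sp3, C2 sp3, C3 sp3, C4 sp3, C5 sp3, C6 sp2, C7 sp2, C8 sp3, C9 sp3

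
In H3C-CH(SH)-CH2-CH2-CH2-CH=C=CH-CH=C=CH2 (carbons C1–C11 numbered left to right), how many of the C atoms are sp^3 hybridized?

5

C1: sp3 ✓
C2: sp3 ✓
C3: sp3 ✓
C4: sp3 ✓
C5: sp3 ✓
C6: sp2
C7: sp
C8: sp2
C9: sp2
C10: sp
C11: sp2
C1, C2, C3, C4, C5 → 5 sp3 carbons.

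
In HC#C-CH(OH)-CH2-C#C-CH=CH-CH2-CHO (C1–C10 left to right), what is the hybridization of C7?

C7: 3 σ bonds, plus one π bond — 3 electron domains, sp2.

sp2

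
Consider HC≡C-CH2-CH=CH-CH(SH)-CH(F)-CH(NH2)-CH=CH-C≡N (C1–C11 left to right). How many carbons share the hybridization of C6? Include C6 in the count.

4

C6 is sp3 (only σ bonds).
C1: sp
C2: sp
C3: sp3 ✓
C4: sp2
C5: sp2
C6: sp3 ✓
C7: sp3 ✓
C8: sp3 ✓
C9: sp2
C10: sp2
C11: sp
4 carbons are sp3.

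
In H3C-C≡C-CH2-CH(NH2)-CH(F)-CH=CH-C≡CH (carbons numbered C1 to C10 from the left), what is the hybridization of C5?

C5: 4 σ bonds; 4 regions of electron density → sp3.

sp³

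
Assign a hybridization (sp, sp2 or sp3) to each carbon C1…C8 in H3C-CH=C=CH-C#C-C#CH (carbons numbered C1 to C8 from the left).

C1 sp3, C2 sp2, C3 sp, C4 sp2, C5 sp, C6 sp, C7 sp, C8 sp

C1 — 4 σ bonds. Steric number 4, so sp3.
C2 has 3 σ bonds, plus one π bond: steric number 3 → sp2.
C3: 2 σ bonds, plus two π bonds; 2 regions of electron density → sp.
C4: 3 σ bonds, plus one π bond — 3 electron domains, sp2.
C5 has 2 σ bonds, plus two π bonds: steric number 2 → sp.
C6: 2 σ bonds, plus two π bonds — 2 electron domains, sp.
C7 is sp: 2 σ bonds, plus two π bonds, 2 electron-density regions.
C8: 2 σ bonds, plus two π bonds — 2 electron domains, sp.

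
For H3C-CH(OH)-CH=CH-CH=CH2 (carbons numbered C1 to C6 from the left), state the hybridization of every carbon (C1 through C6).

C1 sp3, C2 sp3, C3 sp2, C4 sp2, C5 sp2, C6 sp2

C1 is sp3: 4 σ bonds, 4 electron-density regions.
C2 has 4 σ bonds: steric number 4 → sp3.
C3 carries 3 σ bonds, plus one π bond, giving a steric number of 3, so it is sp2.
C4 — 3 σ bonds, plus one π bond. Steric number 3, so sp2.
C5 — 3 σ bonds, plus one π bond. Steric number 3, so sp2.
C6 — 3 σ bonds, plus one π bond. Steric number 3, so sp2.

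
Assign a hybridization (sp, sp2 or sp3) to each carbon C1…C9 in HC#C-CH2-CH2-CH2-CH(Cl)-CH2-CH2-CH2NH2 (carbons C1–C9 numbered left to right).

C1 sp, C2 sp, C3 sp3, C4 sp3, C5 sp3, C6 sp3, C7 sp3, C8 sp3, C9 sp3

C1 carries 2 σ bonds, plus two π bonds, giving a steric number of 2, so it is sp.
C2 carries 2 σ bonds, plus two π bonds, giving a steric number of 2, so it is sp.
C3 is sp3: 4 σ bonds, 4 electron-density regions.
C4 (4 σ bonds) has steric number 4: sp3.
C5: 4 σ bonds — 4 electron domains, sp3.
C6 has 4 σ bonds: steric number 4 → sp3.
C7: 4 σ bonds; 4 regions of electron density → sp3.
C8 (4 σ bonds) has steric number 4: sp3.
C9 carries 4 σ bonds, giving a steric number of 4, so it is sp3.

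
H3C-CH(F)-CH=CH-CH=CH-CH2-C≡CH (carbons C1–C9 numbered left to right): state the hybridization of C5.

sp²

C5: 3 σ bonds, plus one π bond — 3 electron domains, sp2.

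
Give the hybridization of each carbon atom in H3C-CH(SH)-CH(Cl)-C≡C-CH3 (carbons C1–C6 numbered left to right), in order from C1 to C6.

C1 sp3, C2 sp3, C3 sp3, C4 sp, C5 sp, C6 sp3

C1 carries 4 σ bonds, giving a steric number of 4, so it is sp3.
C2: 4 σ bonds — 4 electron domains, sp3.
C3: 4 σ bonds — 4 electron domains, sp3.
C4 — 2 σ bonds, plus two π bonds. Steric number 2, so sp.
C5 (2 σ bonds, plus two π bonds) has steric number 2: sp.
C6 — 4 σ bonds. Steric number 4, so sp3.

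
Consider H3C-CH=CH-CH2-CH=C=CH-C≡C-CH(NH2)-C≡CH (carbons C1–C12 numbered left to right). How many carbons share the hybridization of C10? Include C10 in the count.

C10 is sp3 (only σ bonds).
C1: sp3 ✓
C2: sp2
C3: sp2
C4: sp3 ✓
C5: sp2
C6: sp
C7: sp2
C8: sp
C9: sp
C10: sp3 ✓
C11: sp
C12: sp
3 carbons are sp3.

3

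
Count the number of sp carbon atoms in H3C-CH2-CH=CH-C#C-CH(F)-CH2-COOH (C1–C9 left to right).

2

C1: sp3
C2: sp3
C3: sp2
C4: sp2
C5: sp ✓
C6: sp ✓
C7: sp3
C8: sp3
C9: sp2
C5, C6 → 2 sp carbons.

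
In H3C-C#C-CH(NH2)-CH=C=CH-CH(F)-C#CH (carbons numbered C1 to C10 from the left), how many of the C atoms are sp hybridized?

5

C1: sp3
C2: sp ✓
C3: sp ✓
C4: sp3
C5: sp2
C6: sp ✓
C7: sp2
C8: sp3
C9: sp ✓
C10: sp ✓
C2, C3, C6, C9, C10 → 5 sp carbons.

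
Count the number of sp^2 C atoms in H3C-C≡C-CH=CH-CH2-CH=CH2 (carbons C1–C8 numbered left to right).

4

C1: sp3
C2: sp
C3: sp
C4: sp2 ✓
C5: sp2 ✓
C6: sp3
C7: sp2 ✓
C8: sp2 ✓
C4, C5, C7, C8 → 4 sp2 carbons.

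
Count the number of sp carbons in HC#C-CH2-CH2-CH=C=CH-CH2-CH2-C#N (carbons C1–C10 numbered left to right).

C1: sp ✓
C2: sp ✓
C3: sp3
C4: sp3
C5: sp2
C6: sp ✓
C7: sp2
C8: sp3
C9: sp3
C10: sp ✓
C1, C2, C6, C10 → 4 sp carbons.

4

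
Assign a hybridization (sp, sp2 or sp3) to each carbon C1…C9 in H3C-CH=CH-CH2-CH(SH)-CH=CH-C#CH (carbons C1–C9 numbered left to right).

C1 is sp3: 4 σ bonds, 4 electron-density regions.
C2 (3 σ bonds, plus one π bond) has steric number 3: sp2.
C3: 3 σ bonds, plus one π bond — 3 electron domains, sp2.
C4 is sp3: 4 σ bonds, 4 electron-density regions.
C5: 4 σ bonds — 4 electron domains, sp3.
C6 — 3 σ bonds, plus one π bond. Steric number 3, so sp2.
C7 has 3 σ bonds, plus one π bond: steric number 3 → sp2.
C8: 2 σ bonds, plus two π bonds — 2 electron domains, sp.
C9 has 2 σ bonds, plus two π bonds: steric number 2 → sp.

C1 sp3, C2 sp2, C3 sp2, C4 sp3, C5 sp3, C6 sp2, C7 sp2, C8 sp, C9 sp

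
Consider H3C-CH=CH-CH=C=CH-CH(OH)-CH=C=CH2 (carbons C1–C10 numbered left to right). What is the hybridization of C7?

C7: 4 σ bonds; 4 regions of electron density → sp3.

sp³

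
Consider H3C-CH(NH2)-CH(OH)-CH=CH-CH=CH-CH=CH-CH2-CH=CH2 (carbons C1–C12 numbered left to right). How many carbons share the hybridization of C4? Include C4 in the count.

8

C4 is sp2 (one π bond).
C1: sp3
C2: sp3
C3: sp3
C4: sp2 ✓
C5: sp2 ✓
C6: sp2 ✓
C7: sp2 ✓
C8: sp2 ✓
C9: sp2 ✓
C10: sp3
C11: sp2 ✓
C12: sp2 ✓
8 carbons are sp2.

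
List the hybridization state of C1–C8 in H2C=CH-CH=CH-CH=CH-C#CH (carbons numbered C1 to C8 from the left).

C1: 3 σ bonds, plus one π bond; 3 regions of electron density → sp2.
C2: 3 σ bonds, plus one π bond; 3 regions of electron density → sp2.
C3 carries 3 σ bonds, plus one π bond, giving a steric number of 3, so it is sp2.
C4 is sp2: 3 σ bonds, plus one π bond, 3 electron-density regions.
C5: 3 σ bonds, plus one π bond; 3 regions of electron density → sp2.
C6 has 3 σ bonds, plus one π bond: steric number 3 → sp2.
C7 is sp: 2 σ bonds, plus two π bonds, 2 electron-density regions.
C8 (2 σ bonds, plus two π bonds) has steric number 2: sp.

C1 sp2, C2 sp2, C3 sp2, C4 sp2, C5 sp2, C6 sp2, C7 sp, C8 sp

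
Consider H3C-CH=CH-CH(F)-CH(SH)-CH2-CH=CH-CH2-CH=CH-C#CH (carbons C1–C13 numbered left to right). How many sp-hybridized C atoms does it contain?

2

C1: sp3
C2: sp2
C3: sp2
C4: sp3
C5: sp3
C6: sp3
C7: sp2
C8: sp2
C9: sp3
C10: sp2
C11: sp2
C12: sp ✓
C13: sp ✓
C12, C13 → 2 sp carbons.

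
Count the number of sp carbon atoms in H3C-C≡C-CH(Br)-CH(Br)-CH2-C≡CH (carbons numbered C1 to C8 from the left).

4

C1: sp3
C2: sp ✓
C3: sp ✓
C4: sp3
C5: sp3
C6: sp3
C7: sp ✓
C8: sp ✓
C2, C3, C7, C8 → 4 sp carbons.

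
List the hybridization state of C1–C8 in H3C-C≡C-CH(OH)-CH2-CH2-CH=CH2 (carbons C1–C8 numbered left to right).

C1 carries 4 σ bonds, giving a steric number of 4, so it is sp3.
C2 — 2 σ bonds, plus two π bonds. Steric number 2, so sp.
C3: 2 σ bonds, plus two π bonds; 2 regions of electron density → sp.
C4 (4 σ bonds) has steric number 4: sp3.
C5 carries 4 σ bonds, giving a steric number of 4, so it is sp3.
C6: 4 σ bonds — 4 electron domains, sp3.
C7: 3 σ bonds, plus one π bond — 3 electron domains, sp2.
C8 — 3 σ bonds, plus one π bond. Steric number 3, so sp2.

C1 sp3, C2 sp, C3 sp, C4 sp3, C5 sp3, C6 sp3, C7 sp2, C8 sp2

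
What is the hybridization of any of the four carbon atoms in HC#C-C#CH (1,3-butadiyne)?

Every carbon is part of a C≡C triple bond: two σ regions → sp.

sp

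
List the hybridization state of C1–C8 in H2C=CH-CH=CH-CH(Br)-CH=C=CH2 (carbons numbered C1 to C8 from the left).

C1 carries 3 σ bonds, plus one π bond, giving a steric number of 3, so it is sp2.
C2 carries 3 σ bonds, plus one π bond, giving a steric number of 3, so it is sp2.
C3: 3 σ bonds, plus one π bond — 3 electron domains, sp2.
C4 — 3 σ bonds, plus one π bond. Steric number 3, so sp2.
C5 carries 4 σ bonds, giving a steric number of 4, so it is sp3.
C6 is sp2: 3 σ bonds, plus one π bond, 3 electron-density regions.
C7: 2 σ bonds, plus two π bonds — 2 electron domains, sp.
C8 (3 σ bonds, plus one π bond) has steric number 3: sp2.

C1 sp2, C2 sp2, C3 sp2, C4 sp2, C5 sp3, C6 sp2, C7 sp, C8 sp2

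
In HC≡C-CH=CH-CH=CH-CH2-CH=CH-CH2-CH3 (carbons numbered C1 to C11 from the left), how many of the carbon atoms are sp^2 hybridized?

C1: sp
C2: sp
C3: sp2 ✓
C4: sp2 ✓
C5: sp2 ✓
C6: sp2 ✓
C7: sp3
C8: sp2 ✓
C9: sp2 ✓
C10: sp3
C11: sp3
C3, C4, C5, C6, C8, C9 → 6 sp2 carbons.

6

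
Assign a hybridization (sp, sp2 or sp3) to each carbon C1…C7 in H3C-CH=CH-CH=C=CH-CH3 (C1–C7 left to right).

C1: 4 σ bonds; 4 regions of electron density → sp3.
C2 is sp2: 3 σ bonds, plus one π bond, 3 electron-density regions.
C3: 3 σ bonds, plus one π bond; 3 regions of electron density → sp2.
C4 has 3 σ bonds, plus one π bond: steric number 3 → sp2.
C5: 2 σ bonds, plus two π bonds; 2 regions of electron density → sp.
C6 (3 σ bonds, plus one π bond) has steric number 3: sp2.
C7 has 4 σ bonds: steric number 4 → sp3.

C1 sp3, C2 sp2, C3 sp2, C4 sp2, C5 sp, C6 sp2, C7 sp3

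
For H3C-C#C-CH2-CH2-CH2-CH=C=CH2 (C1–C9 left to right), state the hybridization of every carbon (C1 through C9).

C1 sp3, C2 sp, C3 sp, C4 sp3, C5 sp3, C6 sp3, C7 sp2, C8 sp, C9 sp2

C1 (4 σ bonds) has steric number 4: sp3.
C2 carries 2 σ bonds, plus two π bonds, giving a steric number of 2, so it is sp.
C3: 2 σ bonds, plus two π bonds — 2 electron domains, sp.
C4 carries 4 σ bonds, giving a steric number of 4, so it is sp3.
C5 is sp3: 4 σ bonds, 4 electron-density regions.
C6 (4 σ bonds) has steric number 4: sp3.
C7 carries 3 σ bonds, plus one π bond, giving a steric number of 3, so it is sp2.
C8 is sp: 2 σ bonds, plus two π bonds, 2 electron-density regions.
C9 has 3 σ bonds, plus one π bond: steric number 3 → sp2.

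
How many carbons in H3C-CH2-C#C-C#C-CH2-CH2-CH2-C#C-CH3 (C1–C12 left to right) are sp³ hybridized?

C1: sp3 ✓
C2: sp3 ✓
C3: sp
C4: sp
C5: sp
C6: sp
C7: sp3 ✓
C8: sp3 ✓
C9: sp3 ✓
C10: sp
C11: sp
C12: sp3 ✓
C1, C2, C7, C8, C9, C12 → 6 sp3 carbons.

6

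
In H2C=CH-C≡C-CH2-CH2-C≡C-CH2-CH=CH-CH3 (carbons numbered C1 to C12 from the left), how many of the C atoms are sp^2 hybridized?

4

C1: sp2 ✓
C2: sp2 ✓
C3: sp
C4: sp
C5: sp3
C6: sp3
C7: sp
C8: sp
C9: sp3
C10: sp2 ✓
C11: sp2 ✓
C12: sp3
C1, C2, C10, C11 → 4 sp2 carbons.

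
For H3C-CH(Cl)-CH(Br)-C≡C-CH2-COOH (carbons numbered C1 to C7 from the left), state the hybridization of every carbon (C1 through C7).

C1 sp3, C2 sp3, C3 sp3, C4 sp, C5 sp, C6 sp3, C7 sp2

C1 — 4 σ bonds. Steric number 4, so sp3.
C2 has 4 σ bonds: steric number 4 → sp3.
C3 — 4 σ bonds. Steric number 4, so sp3.
C4 is sp: 2 σ bonds, plus two π bonds, 2 electron-density regions.
C5 (2 σ bonds, plus two π bonds) has steric number 2: sp.
C6: 4 σ bonds — 4 electron domains, sp3.
C7 is sp2: 3 σ bonds, plus one π bond, 3 electron-density regions.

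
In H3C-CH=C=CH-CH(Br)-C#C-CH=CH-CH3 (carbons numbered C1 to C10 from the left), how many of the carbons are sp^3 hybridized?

3

C1: sp3 ✓
C2: sp2
C3: sp
C4: sp2
C5: sp3 ✓
C6: sp
C7: sp
C8: sp2
C9: sp2
C10: sp3 ✓
C1, C5, C10 → 3 sp3 carbons.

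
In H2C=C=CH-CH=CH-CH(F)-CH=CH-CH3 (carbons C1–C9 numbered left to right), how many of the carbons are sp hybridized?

1

C1: sp2
C2: sp ✓
C3: sp2
C4: sp2
C5: sp2
C6: sp3
C7: sp2
C8: sp2
C9: sp3
C2 → 1 sp carbon.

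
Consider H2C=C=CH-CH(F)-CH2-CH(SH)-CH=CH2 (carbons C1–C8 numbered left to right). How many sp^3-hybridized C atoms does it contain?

3

C1: sp2
C2: sp
C3: sp2
C4: sp3 ✓
C5: sp3 ✓
C6: sp3 ✓
C7: sp2
C8: sp2
C4, C5, C6 → 3 sp3 carbons.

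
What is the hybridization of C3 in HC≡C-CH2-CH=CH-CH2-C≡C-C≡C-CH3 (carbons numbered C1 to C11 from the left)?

C3 — 4 σ bonds. Steric number 4, so sp3.

sp3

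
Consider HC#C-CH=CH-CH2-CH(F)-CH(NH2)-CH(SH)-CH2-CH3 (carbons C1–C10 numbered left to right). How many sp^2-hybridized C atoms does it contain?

2

C1: sp
C2: sp
C3: sp2 ✓
C4: sp2 ✓
C5: sp3
C6: sp3
C7: sp3
C8: sp3
C9: sp3
C10: sp3
C3, C4 → 2 sp2 carbons.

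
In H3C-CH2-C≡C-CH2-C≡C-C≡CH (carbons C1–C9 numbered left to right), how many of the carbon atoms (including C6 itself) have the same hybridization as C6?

C6 is sp (two π bonds).
C1: sp3
C2: sp3
C3: sp ✓
C4: sp ✓
C5: sp3
C6: sp ✓
C7: sp ✓
C8: sp ✓
C9: sp ✓
6 carbons are sp.

6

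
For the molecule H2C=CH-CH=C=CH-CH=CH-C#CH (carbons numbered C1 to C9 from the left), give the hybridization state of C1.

C1 carries 3 σ bonds, plus one π bond, giving a steric number of 3, so it is sp2.

sp^2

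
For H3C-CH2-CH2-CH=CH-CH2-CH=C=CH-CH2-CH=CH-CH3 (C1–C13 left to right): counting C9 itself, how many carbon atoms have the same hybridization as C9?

C9 is sp2 (one π bond).
C1: sp3
C2: sp3
C3: sp3
C4: sp2 ✓
C5: sp2 ✓
C6: sp3
C7: sp2 ✓
C8: sp
C9: sp2 ✓
C10: sp3
C11: sp2 ✓
C12: sp2 ✓
C13: sp3
6 carbons are sp2.

6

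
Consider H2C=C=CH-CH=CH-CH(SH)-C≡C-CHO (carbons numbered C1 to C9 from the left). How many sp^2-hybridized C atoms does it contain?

C1: sp2 ✓
C2: sp
C3: sp2 ✓
C4: sp2 ✓
C5: sp2 ✓
C6: sp3
C7: sp
C8: sp
C9: sp2 ✓
C1, C3, C4, C5, C9 → 5 sp2 carbons.

5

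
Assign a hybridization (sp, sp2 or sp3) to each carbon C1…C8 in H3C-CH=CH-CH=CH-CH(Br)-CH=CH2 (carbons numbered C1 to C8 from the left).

C1 (4 σ bonds) has steric number 4: sp3.
C2 (3 σ bonds, plus one π bond) has steric number 3: sp2.
C3: 3 σ bonds, plus one π bond; 3 regions of electron density → sp2.
C4 — 3 σ bonds, plus one π bond. Steric number 3, so sp2.
C5 — 3 σ bonds, plus one π bond. Steric number 3, so sp2.
C6: 4 σ bonds — 4 electron domains, sp3.
C7: 3 σ bonds, plus one π bond; 3 regions of electron density → sp2.
C8 carries 3 σ bonds, plus one π bond, giving a steric number of 3, so it is sp2.

C1 sp3, C2 sp2, C3 sp2, C4 sp2, C5 sp2, C6 sp3, C7 sp2, C8 sp2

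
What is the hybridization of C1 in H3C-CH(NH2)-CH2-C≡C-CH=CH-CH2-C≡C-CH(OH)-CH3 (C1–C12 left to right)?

C1 carries 4 σ bonds, giving a steric number of 4, so it is sp3.

sp³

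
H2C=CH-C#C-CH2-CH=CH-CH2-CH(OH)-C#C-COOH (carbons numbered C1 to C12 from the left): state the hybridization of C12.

C12 is sp2: 3 σ bonds, plus one π bond, 3 electron-density regions.

sp²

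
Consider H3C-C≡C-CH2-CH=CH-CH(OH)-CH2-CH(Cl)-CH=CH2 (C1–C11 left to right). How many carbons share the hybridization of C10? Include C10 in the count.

4

C10 is sp2 (one π bond).
C1: sp3
C2: sp
C3: sp
C4: sp3
C5: sp2 ✓
C6: sp2 ✓
C7: sp3
C8: sp3
C9: sp3
C10: sp2 ✓
C11: sp2 ✓
4 carbons are sp2.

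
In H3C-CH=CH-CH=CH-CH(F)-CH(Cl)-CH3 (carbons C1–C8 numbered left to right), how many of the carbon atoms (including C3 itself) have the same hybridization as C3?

C3 is sp2 (one π bond).
C1: sp3
C2: sp2 ✓
C3: sp2 ✓
C4: sp2 ✓
C5: sp2 ✓
C6: sp3
C7: sp3
C8: sp3
4 carbons are sp2.

4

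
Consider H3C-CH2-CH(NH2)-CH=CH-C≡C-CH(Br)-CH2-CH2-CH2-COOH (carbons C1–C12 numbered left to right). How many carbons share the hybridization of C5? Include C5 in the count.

C5 is sp2 (one π bond).
C1: sp3
C2: sp3
C3: sp3
C4: sp2 ✓
C5: sp2 ✓
C6: sp
C7: sp
C8: sp3
C9: sp3
C10: sp3
C11: sp3
C12: sp2 ✓
3 carbons are sp2.

3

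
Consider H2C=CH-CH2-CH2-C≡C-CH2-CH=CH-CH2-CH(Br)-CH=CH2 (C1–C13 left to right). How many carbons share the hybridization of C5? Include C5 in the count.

2

C5 is sp (two π bonds).
C1: sp2
C2: sp2
C3: sp3
C4: sp3
C5: sp ✓
C6: sp ✓
C7: sp3
C8: sp2
C9: sp2
C10: sp3
C11: sp3
C12: sp2
C13: sp2
2 carbons are sp.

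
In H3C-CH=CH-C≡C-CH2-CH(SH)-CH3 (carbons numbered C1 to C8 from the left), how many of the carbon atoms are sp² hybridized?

C1: sp3
C2: sp2 ✓
C3: sp2 ✓
C4: sp
C5: sp
C6: sp3
C7: sp3
C8: sp3
C2, C3 → 2 sp2 carbons.

2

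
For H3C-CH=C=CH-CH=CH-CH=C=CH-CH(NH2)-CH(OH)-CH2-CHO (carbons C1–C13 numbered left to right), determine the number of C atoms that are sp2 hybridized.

C1: sp3
C2: sp2 ✓
C3: sp
C4: sp2 ✓
C5: sp2 ✓
C6: sp2 ✓
C7: sp2 ✓
C8: sp
C9: sp2 ✓
C10: sp3
C11: sp3
C12: sp3
C13: sp2 ✓
C2, C4, C5, C6, C7, C9, C13 → 7 sp2 carbons.

7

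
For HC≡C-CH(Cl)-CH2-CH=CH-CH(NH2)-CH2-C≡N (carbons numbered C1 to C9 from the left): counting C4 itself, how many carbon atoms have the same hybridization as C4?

4

C4 is sp3 (only σ bonds).
C1: sp
C2: sp
C3: sp3 ✓
C4: sp3 ✓
C5: sp2
C6: sp2
C7: sp3 ✓
C8: sp3 ✓
C9: sp
4 carbons are sp3.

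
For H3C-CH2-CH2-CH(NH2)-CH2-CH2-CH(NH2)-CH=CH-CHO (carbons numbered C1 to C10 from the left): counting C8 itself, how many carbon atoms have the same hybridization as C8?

C8 is sp2 (one π bond).
C1: sp3
C2: sp3
C3: sp3
C4: sp3
C5: sp3
C6: sp3
C7: sp3
C8: sp2 ✓
C9: sp2 ✓
C10: sp2 ✓
3 carbons are sp2.

3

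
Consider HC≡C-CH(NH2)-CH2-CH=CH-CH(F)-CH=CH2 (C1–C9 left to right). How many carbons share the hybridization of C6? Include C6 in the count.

C6 is sp2 (one π bond).
C1: sp
C2: sp
C3: sp3
C4: sp3
C5: sp2 ✓
C6: sp2 ✓
C7: sp3
C8: sp2 ✓
C9: sp2 ✓
4 carbons are sp2.

4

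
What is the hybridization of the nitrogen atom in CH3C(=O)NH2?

sp2

The nitrogen lone pair is delocalised into the carbonyl π system (amide resonance), so N is planar sp2 rather than the sp3 a naive steric count of 4 would suggest.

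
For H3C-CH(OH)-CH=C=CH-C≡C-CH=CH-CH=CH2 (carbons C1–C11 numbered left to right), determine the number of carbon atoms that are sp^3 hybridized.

2

C1: sp3 ✓
C2: sp3 ✓
C3: sp2
C4: sp
C5: sp2
C6: sp
C7: sp
C8: sp2
C9: sp2
C10: sp2
C11: sp2
C1, C2 → 2 sp3 carbons.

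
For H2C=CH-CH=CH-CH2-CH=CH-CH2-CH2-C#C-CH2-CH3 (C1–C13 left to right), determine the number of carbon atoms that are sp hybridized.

2

C1: sp2
C2: sp2
C3: sp2
C4: sp2
C5: sp3
C6: sp2
C7: sp2
C8: sp3
C9: sp3
C10: sp ✓
C11: sp ✓
C12: sp3
C13: sp3
C10, C11 → 2 sp carbons.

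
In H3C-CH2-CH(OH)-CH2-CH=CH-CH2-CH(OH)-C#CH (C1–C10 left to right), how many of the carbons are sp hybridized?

2

C1: sp3
C2: sp3
C3: sp3
C4: sp3
C5: sp2
C6: sp2
C7: sp3
C8: sp3
C9: sp ✓
C10: sp ✓
C9, C10 → 2 sp carbons.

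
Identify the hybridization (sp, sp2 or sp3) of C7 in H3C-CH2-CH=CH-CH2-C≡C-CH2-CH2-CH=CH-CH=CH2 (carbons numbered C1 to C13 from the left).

C7 is sp: 2 σ bonds, plus two π bonds, 2 electron-density regions.

sp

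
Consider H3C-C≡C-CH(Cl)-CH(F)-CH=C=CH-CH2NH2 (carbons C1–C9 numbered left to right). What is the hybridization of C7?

sp

C7: 2 σ bonds, plus two π bonds; 2 regions of electron density → sp.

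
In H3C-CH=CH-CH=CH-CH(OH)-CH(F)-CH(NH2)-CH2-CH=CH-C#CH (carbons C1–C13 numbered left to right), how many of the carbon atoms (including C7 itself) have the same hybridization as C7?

5

C7 is sp3 (only σ bonds).
C1: sp3 ✓
C2: sp2
C3: sp2
C4: sp2
C5: sp2
C6: sp3 ✓
C7: sp3 ✓
C8: sp3 ✓
C9: sp3 ✓
C10: sp2
C11: sp2
C12: sp
C13: sp
5 carbons are sp3.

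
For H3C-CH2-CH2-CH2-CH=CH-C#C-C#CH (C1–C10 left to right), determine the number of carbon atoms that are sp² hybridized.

C1: sp3
C2: sp3
C3: sp3
C4: sp3
C5: sp2 ✓
C6: sp2 ✓
C7: sp
C8: sp
C9: sp
C10: sp
C5, C6 → 2 sp2 carbons.

2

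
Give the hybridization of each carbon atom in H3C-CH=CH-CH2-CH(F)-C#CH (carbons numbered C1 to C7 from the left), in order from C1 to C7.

C1 sp3, C2 sp2, C3 sp2, C4 sp3, C5 sp3, C6 sp, C7 sp

C1 carries 4 σ bonds, giving a steric number of 4, so it is sp3.
C2: 3 σ bonds, plus one π bond — 3 electron domains, sp2.
C3 (3 σ bonds, plus one π bond) has steric number 3: sp2.
C4 carries 4 σ bonds, giving a steric number of 4, so it is sp3.
C5 has 4 σ bonds: steric number 4 → sp3.
C6 (2 σ bonds, plus two π bonds) has steric number 2: sp.
C7: 2 σ bonds, plus two π bonds; 2 regions of electron density → sp.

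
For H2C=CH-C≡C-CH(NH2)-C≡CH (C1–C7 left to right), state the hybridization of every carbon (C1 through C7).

C1 sp2, C2 sp2, C3 sp, C4 sp, C5 sp3, C6 sp, C7 sp

C1 carries 3 σ bonds, plus one π bond, giving a steric number of 3, so it is sp2.
C2 (3 σ bonds, plus one π bond) has steric number 3: sp2.
C3: 2 σ bonds, plus two π bonds; 2 regions of electron density → sp.
C4: 2 σ bonds, plus two π bonds — 2 electron domains, sp.
C5: 4 σ bonds; 4 regions of electron density → sp3.
C6 — 2 σ bonds, plus two π bonds. Steric number 2, so sp.
C7: 2 σ bonds, plus two π bonds — 2 electron domains, sp.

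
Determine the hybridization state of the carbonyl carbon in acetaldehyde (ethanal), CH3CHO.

The carbonyl carbon: 3 σ bonds, plus one π bond; 3 regions of electron density → sp2.

sp²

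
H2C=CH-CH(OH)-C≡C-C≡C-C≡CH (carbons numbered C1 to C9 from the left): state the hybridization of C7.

sp

C7 is sp: 2 σ bonds, plus two π bonds, 2 electron-density regions.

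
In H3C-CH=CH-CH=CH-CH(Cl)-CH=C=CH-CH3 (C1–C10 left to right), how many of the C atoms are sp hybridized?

C1: sp3
C2: sp2
C3: sp2
C4: sp2
C5: sp2
C6: sp3
C7: sp2
C8: sp ✓
C9: sp2
C10: sp3
C8 → 1 sp carbon.

1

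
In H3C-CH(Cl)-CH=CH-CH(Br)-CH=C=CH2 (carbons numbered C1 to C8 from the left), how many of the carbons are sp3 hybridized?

3

C1: sp3 ✓
C2: sp3 ✓
C3: sp2
C4: sp2
C5: sp3 ✓
C6: sp2
C7: sp
C8: sp2
C1, C2, C5 → 3 sp3 carbons.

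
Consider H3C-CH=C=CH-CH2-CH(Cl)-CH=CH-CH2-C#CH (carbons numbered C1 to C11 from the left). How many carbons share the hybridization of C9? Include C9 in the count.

C9 is sp3 (only σ bonds).
C1: sp3 ✓
C2: sp2
C3: sp
C4: sp2
C5: sp3 ✓
C6: sp3 ✓
C7: sp2
C8: sp2
C9: sp3 ✓
C10: sp
C11: sp
4 carbons are sp3.

4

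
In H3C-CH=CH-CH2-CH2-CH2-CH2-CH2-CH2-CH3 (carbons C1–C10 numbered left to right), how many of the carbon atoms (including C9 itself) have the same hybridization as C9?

8

C9 is sp3 (only σ bonds).
C1: sp3 ✓
C2: sp2
C3: sp2
C4: sp3 ✓
C5: sp3 ✓
C6: sp3 ✓
C7: sp3 ✓
C8: sp3 ✓
C9: sp3 ✓
C10: sp3 ✓
8 carbons are sp3.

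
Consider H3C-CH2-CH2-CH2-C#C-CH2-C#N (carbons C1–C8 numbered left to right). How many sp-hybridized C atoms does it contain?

3

C1: sp3
C2: sp3
C3: sp3
C4: sp3
C5: sp ✓
C6: sp ✓
C7: sp3
C8: sp ✓
C5, C6, C8 → 3 sp carbons.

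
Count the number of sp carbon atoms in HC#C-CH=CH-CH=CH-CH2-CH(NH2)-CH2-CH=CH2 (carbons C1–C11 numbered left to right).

C1: sp ✓
C2: sp ✓
C3: sp2
C4: sp2
C5: sp2
C6: sp2
C7: sp3
C8: sp3
C9: sp3
C10: sp2
C11: sp2
C1, C2 → 2 sp carbons.

2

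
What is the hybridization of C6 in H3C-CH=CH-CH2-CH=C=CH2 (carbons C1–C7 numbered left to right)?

sp

C6 carries 2 σ bonds, plus two π bonds, giving a steric number of 2, so it is sp.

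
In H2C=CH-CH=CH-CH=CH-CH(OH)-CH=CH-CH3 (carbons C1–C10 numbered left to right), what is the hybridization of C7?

sp^3

C7: 4 σ bonds; 4 regions of electron density → sp3.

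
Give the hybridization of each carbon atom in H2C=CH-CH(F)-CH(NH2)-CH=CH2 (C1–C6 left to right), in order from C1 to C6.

C1 (3 σ bonds, plus one π bond) has steric number 3: sp2.
C2: 3 σ bonds, plus one π bond; 3 regions of electron density → sp2.
C3 is sp3: 4 σ bonds, 4 electron-density regions.
C4 carries 4 σ bonds, giving a steric number of 4, so it is sp3.
C5: 3 σ bonds, plus one π bond; 3 regions of electron density → sp2.
C6 has 3 σ bonds, plus one π bond: steric number 3 → sp2.

C1 sp2, C2 sp2, C3 sp3, C4 sp3, C5 sp2, C6 sp2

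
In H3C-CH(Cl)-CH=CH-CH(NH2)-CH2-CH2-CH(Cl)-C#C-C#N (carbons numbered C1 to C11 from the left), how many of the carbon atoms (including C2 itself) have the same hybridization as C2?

C2 is sp3 (only σ bonds).
C1: sp3 ✓
C2: sp3 ✓
C3: sp2
C4: sp2
C5: sp3 ✓
C6: sp3 ✓
C7: sp3 ✓
C8: sp3 ✓
C9: sp
C10: sp
C11: sp
6 carbons are sp3.

6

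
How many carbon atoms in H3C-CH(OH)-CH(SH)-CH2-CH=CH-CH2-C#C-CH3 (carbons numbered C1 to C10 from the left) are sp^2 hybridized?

C1: sp3
C2: sp3
C3: sp3
C4: sp3
C5: sp2 ✓
C6: sp2 ✓
C7: sp3
C8: sp
C9: sp
C10: sp3
C5, C6 → 2 sp2 carbons.

2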